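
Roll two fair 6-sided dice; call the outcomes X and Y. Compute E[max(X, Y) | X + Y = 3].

Outcomes with X + Y = 3: (1,2), (2,1), each with probability 1/36.
E[max(X, Y) | X + Y = 3] = (2 + 2) / 2 = 2.

2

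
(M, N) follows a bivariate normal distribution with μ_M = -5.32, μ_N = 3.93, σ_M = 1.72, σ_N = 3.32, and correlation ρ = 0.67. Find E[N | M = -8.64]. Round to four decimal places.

For a bivariate normal, E[N | M=x] = μ_N + ρ·(σ_N/σ_M)·(x − μ_M).
E[N | M=-8.64] = 3.93 + (0.67)·(3.32/1.72)·(-8.64 − (-5.32)) = 3.93 + (1.29326)·(-3.32) = -0.3636.

-0.3636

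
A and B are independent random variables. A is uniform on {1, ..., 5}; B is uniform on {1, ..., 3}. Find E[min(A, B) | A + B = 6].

Outcomes with A + B = 6: (3,3), (4,2), (5,1), each with probability 1/15.
E[min(A, B) | A + B = 6] = (3 + 2 + 1) / 3 = 2.

2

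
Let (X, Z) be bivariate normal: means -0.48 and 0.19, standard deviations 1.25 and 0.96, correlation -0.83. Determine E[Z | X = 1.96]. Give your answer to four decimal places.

-1.3654

E[Z | X=x] = μ_Z + ρ(σ_Z/σ_X)(x − μ_X) for jointly normal variables.
E[Z | X=1.96] = 0.19 + (-0.83)·(0.96/1.25)·(1.96 − (-0.48)) = 0.19 + (-0.63744)·(2.44) = -1.3654.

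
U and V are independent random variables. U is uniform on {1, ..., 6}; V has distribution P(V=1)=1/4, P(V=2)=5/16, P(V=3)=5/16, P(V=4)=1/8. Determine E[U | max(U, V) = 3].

19/8

P(max(U, V) = 3) = 1/4.
Summing U·P(x,y) over outcomes with max(U, V) = 3 gives 19/32.
E[U | max(U, V) = 3] = (19/32) / (1/4) = 19/8.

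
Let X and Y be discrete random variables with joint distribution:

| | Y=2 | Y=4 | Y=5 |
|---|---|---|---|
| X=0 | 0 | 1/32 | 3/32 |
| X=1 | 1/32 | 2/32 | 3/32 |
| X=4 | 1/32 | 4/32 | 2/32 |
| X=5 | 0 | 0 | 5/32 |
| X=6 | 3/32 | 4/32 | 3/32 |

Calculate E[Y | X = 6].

P(X = 6) = 5/16.
Σ Y·P over the event = 2·(3/32) + 4·(4/32) + 5·(3/32) = 37/32.
E[Y | X = 6] = (37/32) / (5/16) = 37/10.

37/10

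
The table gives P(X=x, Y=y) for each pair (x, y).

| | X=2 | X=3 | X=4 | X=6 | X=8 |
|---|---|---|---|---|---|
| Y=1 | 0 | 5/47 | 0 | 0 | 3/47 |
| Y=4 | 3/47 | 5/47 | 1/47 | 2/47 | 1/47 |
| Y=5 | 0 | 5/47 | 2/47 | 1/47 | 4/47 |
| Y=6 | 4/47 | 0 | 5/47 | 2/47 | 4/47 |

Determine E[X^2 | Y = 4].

P(Y = 4) = 12/47.
Σ X^2·P over the event = 4·(3/47) + 9·(5/47) + 16·(1/47) + 36·(2/47) + 64·(1/47) = 209/47.
E[X^2 | Y = 4] = (209/47) / (12/47) = 209/12.

209/12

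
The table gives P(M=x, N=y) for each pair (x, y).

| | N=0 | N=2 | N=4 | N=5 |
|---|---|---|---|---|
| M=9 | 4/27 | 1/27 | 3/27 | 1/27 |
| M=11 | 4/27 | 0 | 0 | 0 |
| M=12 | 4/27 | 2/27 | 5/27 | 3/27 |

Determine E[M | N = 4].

87/8

P(N = 4) = 8/27.
Σ M·P over the event = 9·(3/27) + 12·(5/27) = 29/9.
E[M | N = 4] = (29/9) / (8/27) = 87/8.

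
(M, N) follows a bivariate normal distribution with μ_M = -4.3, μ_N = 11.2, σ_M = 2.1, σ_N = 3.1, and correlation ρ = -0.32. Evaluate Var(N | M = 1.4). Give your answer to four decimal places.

8.6259

The conditional variance in a bivariate normal is σ_N²(1 − ρ²), independent of x.
Var(N | M=1.4) = (3.1)²·(1 − (-0.32)²) = 9.61·0.8976 = 8.6259.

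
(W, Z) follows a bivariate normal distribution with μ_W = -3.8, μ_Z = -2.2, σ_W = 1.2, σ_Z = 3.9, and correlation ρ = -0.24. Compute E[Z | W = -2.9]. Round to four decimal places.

-2.9020

The regression of Z on W has slope ρ·σ_Z/σ_W and passes through (μ_W, μ_Z).
E[Z | W=-2.9] = -2.2 + (-0.24)·(3.9/1.2)·(-2.9 − (-3.8)) = -2.2 + (-0.78)·(0.9) = -2.9020.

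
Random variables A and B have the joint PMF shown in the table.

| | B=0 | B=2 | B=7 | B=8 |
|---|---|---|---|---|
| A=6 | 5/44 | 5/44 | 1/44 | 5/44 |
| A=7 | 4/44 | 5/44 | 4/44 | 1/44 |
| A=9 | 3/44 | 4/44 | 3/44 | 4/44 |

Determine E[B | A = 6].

P(A = 6) = 4/11.
Summing B·P(A=x,B=y) over the conditioning event gives 57/44.
E[B | A = 6] = (57/44) / (4/11) = 57/16.

57/16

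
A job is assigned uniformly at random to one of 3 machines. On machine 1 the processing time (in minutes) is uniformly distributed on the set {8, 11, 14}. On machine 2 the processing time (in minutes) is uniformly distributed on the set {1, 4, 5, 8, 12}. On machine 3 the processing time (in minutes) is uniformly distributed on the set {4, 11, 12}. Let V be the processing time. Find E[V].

26/3

E[V | machine 1] = (8+11+14)/3 = 11.
E[V | machine 2] = (1+4+5+8+12)/5 = 6.
E[V | machine 3] = (4+11+12)/3 = 9.
E[V] = (1/3)·(11) + (1/3)·(6) + (1/3)·(9) = 26/3.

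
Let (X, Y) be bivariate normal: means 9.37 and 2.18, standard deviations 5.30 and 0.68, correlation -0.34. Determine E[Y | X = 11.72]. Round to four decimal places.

The regression of Y on X has slope ρ·σ_Y/σ_X and passes through (μ_X, μ_Y).
E[Y | X=11.72] = 2.18 + (-0.34)·(0.68/5.30)·(11.72 − (9.37)) = 2.18 + (-0.043623)·(2.35) = 2.0775.

2.0775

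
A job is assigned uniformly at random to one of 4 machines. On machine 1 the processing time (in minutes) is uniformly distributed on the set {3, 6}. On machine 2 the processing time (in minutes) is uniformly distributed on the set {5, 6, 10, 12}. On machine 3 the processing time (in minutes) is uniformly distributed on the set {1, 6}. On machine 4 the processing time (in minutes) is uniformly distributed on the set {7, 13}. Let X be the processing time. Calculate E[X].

E[X | machine 1] = (3+6)/2 = 9/2.
E[X | machine 2] = (5+6+10+12)/4 = 33/4.
E[X | machine 3] = (1+6)/2 = 7/2.
E[X | machine 4] = (7+13)/2 = 10.
E[X] = (1/4)·(9/2) + (1/4)·(33/4) + (1/4)·(7/2) + (1/4)·(10) = 105/16.

105/16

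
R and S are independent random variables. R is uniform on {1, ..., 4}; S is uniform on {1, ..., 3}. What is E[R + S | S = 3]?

P(S = 3) = 1/3.
Summing (R+S)·P(x,y) over outcomes with S = 3 gives 11/6.
E[R + S | S = 3] = (11/6) / (1/3) = 11/2.

11/2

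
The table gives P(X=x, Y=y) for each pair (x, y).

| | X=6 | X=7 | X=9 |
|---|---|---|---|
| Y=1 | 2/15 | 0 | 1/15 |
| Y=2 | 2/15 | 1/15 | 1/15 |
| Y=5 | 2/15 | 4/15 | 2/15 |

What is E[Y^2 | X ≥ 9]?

55/4

P(X ≥ 9) = 4/15.
Σ Y^2·P over the event = 1·(1/15) + 4·(1/15) + 25·(2/15) = 11/3.
E[Y^2 | X ≥ 9] = (11/3) / (4/15) = 55/4.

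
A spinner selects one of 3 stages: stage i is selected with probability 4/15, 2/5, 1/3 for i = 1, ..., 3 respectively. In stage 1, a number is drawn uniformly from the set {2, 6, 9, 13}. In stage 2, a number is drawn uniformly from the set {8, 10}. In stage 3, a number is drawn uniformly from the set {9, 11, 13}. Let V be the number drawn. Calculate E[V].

E[V | stage 1] = (2+6+9+13)/4 = 15/2.
E[V | stage 2] = (8+10)/2 = 9.
E[V | stage 3] = (9+11+13)/3 = 11.
E[V] = (4/15)·(15/2) + (2/5)·(9) + (1/3)·(11) = 139/15.

139/15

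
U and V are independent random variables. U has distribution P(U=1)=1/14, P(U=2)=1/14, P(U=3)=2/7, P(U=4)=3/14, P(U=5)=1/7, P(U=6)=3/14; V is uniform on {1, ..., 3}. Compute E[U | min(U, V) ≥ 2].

54/13

P(min(U, V) ≥ 2) = 13/21.
Summing U·P(x,y) over outcomes with min(U, V) ≥ 2 gives 18/7.
E[U | min(U, V) ≥ 2] = (18/7) / (13/21) = 54/13.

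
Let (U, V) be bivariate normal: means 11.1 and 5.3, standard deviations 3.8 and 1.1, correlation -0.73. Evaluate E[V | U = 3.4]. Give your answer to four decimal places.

6.9271

For a bivariate normal, E[V | U=x] = μ_V + ρ·(σ_V/σ_U)·(x − μ_U).
E[V | U=3.4] = 5.3 + (-0.73)·(1.1/3.8)·(3.4 − (11.1)) = 5.3 + (-0.211316)·(-7.7) = 6.9271.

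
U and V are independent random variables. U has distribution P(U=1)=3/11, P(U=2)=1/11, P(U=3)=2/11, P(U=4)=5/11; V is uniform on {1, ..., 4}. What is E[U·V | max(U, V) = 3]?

P(max(U, V) = 3) = 5/22.
Summing UV·P(x,y) over outcomes with max(U, V) = 3 gives 51/44.
E[U·V | max(U, V) = 3] = (51/44) / (5/22) = 51/10.

51/10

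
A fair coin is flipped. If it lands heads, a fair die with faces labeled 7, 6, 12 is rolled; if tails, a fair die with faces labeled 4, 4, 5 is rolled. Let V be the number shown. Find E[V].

E[V | heads] = (7+6+12)/3 = 25/3.
E[V | tails] = (4+4+5)/3 = 13/3.
By the law of total expectation,
E[V] = (1/2)·(25/3) + (1/2)·(13/3) = 19/3.

19/3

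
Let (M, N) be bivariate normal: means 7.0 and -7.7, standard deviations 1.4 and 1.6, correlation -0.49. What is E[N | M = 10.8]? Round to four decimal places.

-9.8280

E[N | M=x] = μ_N + ρ(σ_N/σ_M)(x − μ_M) for jointly normal variables.
E[N | M=10.8] = -7.7 + (-0.49)·(1.6/1.4)·(10.8 − (7.0)) = -7.7 + (-0.56)·(3.8) = -9.8280.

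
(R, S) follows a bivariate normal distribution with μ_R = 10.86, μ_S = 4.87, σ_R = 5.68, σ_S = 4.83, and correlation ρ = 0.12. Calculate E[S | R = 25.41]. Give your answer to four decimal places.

6.3547

E[S | R=x] = μ_S + ρ(σ_S/σ_R)(x − μ_R) for jointly normal variables.
E[S | R=25.41] = 4.87 + (0.12)·(4.83/5.68)·(25.41 − (10.86)) = 4.87 + (0.10204)·(14.55) = 6.3547.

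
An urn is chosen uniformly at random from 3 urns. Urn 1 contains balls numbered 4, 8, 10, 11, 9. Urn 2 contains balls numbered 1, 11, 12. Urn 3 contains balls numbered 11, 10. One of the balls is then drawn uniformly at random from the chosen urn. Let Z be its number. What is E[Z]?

E[Z | urn 1] = (4+8+10+11+9)/5 = 42/5.
E[Z | urn 2] = (1+11+12)/3 = 8.
E[Z | urn 3] = (11+10)/2 = 21/2.
By the law of total expectation,
E[Z] = (1/3)·(42/5) + (1/3)·(8) + (1/3)·(21/2) = 269/30.

269/30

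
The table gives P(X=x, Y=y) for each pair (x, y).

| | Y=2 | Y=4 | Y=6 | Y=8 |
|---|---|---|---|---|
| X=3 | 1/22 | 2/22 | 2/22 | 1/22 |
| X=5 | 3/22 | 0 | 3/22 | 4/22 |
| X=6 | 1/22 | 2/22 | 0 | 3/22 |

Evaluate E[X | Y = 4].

9/2

P(Y = 4) = 2/11.
Σ X·P over the event = 3·(2/22) + 6·(2/22) = 9/11.
E[X | Y = 4] = (9/11) / (2/11) = 9/2.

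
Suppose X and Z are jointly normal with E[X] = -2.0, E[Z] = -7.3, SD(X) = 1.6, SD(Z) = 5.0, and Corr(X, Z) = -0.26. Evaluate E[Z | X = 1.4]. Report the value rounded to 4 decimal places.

E[Z | X=x] = μ_Z + ρ(σ_Z/σ_X)(x − μ_X) for jointly normal variables.
E[Z | X=1.4] = -7.3 + (-0.26)·(5.0/1.6)·(1.4 − (-2.0)) = -7.3 + (-0.8125)·(3.4) = -10.0625.

-10.0625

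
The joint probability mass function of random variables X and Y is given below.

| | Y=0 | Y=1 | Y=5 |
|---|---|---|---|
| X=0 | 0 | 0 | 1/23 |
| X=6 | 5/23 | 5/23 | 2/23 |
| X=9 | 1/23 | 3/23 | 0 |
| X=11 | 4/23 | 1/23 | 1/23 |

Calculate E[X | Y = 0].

83/10

P(Y = 0) = 10/23.
Σ X·P over the event = 6·(5/23) + 9·(1/23) + 11·(4/23) = 83/23.
E[X | Y = 0] = (83/23) / (10/23) = 83/10.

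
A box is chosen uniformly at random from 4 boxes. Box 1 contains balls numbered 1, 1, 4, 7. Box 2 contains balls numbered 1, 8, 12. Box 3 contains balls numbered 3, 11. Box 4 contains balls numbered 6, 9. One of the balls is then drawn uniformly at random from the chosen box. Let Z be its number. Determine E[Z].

E[Z | box 1] = (1+1+4+7)/4 = 13/4.
E[Z | box 2] = (1+8+12)/3 = 7.
E[Z | box 3] = (3+11)/2 = 7.
E[Z | box 4] = (6+9)/2 = 15/2.
By the law of total expectation,
E[Z] = (1/4)·(13/4) + (1/4)·(7) + (1/4)·(7) + (1/4)·(15/2) = 99/16.

99/16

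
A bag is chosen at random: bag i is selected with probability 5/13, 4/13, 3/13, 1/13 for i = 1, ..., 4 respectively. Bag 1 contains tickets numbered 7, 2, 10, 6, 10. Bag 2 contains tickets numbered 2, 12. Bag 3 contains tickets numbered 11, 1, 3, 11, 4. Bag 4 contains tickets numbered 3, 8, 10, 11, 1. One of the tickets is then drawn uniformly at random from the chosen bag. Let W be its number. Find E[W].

E[W | bag 1] = (7+2+10+6+10)/5 = 7.
E[W | bag 2] = (2+12)/2 = 7.
E[W | bag 3] = (11+1+3+11+4)/5 = 6.
E[W | bag 4] = (3+8+10+11+1)/5 = 33/5.
E[W] = (5/13)·(7) + (4/13)·(7) + (3/13)·(6) + (1/13)·(33/5) = 438/65.

438/65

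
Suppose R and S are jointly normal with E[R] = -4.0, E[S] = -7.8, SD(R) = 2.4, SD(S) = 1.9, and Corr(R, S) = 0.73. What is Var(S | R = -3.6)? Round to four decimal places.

The conditional variance in a bivariate normal is σ_S²(1 − ρ²), independent of x.
Var(S | R=-3.6) = (1.9)²·(1 − (0.73)²) = 3.61·0.4671 = 1.6862.

1.6862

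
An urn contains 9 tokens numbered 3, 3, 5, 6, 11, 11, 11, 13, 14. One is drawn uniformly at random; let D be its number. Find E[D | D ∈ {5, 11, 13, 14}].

65/6

P(D ∈ {5, 11, 13, 14}) = 2/3.
Σ over the event: 5·1/9 + 11·1/3 + 13·1/9 + 14·1/9 = 65/9.
E[D | D ∈ {5, 11, 13, 14}] = (65/9) / (2/3) = 65/6.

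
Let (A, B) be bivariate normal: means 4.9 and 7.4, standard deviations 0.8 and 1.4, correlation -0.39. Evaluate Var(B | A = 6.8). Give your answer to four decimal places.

The conditional variance in a bivariate normal is σ_B²(1 − ρ²), independent of x.
Var(B | A=6.8) = (1.4)²·(1 − (-0.39)²) = 1.96·0.8479 = 1.6619.

1.6619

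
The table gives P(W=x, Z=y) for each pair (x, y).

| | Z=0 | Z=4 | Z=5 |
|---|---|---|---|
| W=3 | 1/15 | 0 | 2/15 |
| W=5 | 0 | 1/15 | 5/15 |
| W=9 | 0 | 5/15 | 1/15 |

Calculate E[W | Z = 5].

5

P(Z = 5) = 8/15.
Σ W·P over the event = 3·(2/15) + 5·(5/15) + 9·(1/15) = 8/3.
E[W | Z = 5] = (8/3) / (8/15) = 5.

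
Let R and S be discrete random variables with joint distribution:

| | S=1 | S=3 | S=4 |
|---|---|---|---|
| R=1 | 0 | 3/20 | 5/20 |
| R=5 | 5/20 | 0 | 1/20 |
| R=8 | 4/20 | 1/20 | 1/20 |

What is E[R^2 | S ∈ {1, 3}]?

P(S ∈ {1, 3}) = 13/20.
Σ R^2·P over the event = 1·(3/20) + 25·(5/20) + 64·(4/20) + 64·(1/20) = 112/5.
E[R^2 | S ∈ {1, 3}] = (112/5) / (13/20) = 448/13.

448/13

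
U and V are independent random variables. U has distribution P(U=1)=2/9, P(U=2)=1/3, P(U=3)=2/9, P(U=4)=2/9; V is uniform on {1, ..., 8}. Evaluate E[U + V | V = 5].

67/9

P(V = 5) = 1/8.
Summing (U+V)·P(x,y) over outcomes with V = 5 gives 67/72.
E[U + V | V = 5] = (67/72) / (1/8) = 67/9.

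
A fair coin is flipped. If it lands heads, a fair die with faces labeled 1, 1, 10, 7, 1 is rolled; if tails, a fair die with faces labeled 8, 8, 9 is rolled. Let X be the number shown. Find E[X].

E[X | heads] = (1+1+10+7+1)/5 = 4.
E[X | tails] = (8+8+9)/3 = 25/3.
E[X] = (1/2)·(4) + (1/2)·(25/3) = 37/6.

37/6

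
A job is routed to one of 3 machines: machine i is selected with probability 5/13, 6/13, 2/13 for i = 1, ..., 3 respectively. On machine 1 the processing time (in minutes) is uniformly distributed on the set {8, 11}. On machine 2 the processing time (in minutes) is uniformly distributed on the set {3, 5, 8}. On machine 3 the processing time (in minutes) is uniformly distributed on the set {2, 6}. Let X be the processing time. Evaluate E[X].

175/26

E[X | machine 1] = (8+11)/2 = 19/2.
E[X | machine 2] = (3+5+8)/3 = 16/3.
E[X | machine 3] = (2+6)/2 = 4.
By the law of total expectation,
E[X] = (5/13)·(19/2) + (6/13)·(16/3) + (2/13)·(4) = 175/26.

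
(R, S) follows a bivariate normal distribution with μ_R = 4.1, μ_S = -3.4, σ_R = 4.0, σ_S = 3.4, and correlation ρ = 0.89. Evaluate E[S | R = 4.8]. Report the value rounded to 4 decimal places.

-2.8705

For a bivariate normal, E[S | R=x] = μ_S + ρ·(σ_S/σ_R)·(x − μ_R).
E[S | R=4.8] = -3.4 + (0.89)·(3.4/4.0)·(4.8 − (4.1)) = -3.4 + (0.7565)·(0.7) = -2.8705.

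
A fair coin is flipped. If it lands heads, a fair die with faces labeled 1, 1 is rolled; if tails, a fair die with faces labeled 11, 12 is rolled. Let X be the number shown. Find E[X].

E[X | heads] = (1+1)/2 = 1.
E[X | tails] = (11+12)/2 = 23/2.
By the law of total expectation,
E[X] = (1/2)·(1) + (1/2)·(23/2) = 25/4.

25/4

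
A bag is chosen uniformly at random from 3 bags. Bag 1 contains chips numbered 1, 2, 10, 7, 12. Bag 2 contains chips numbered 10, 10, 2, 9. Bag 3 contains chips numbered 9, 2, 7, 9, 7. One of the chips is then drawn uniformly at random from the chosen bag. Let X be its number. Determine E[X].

419/60

E[X | bag 1] = (1+2+10+7+12)/5 = 32/5.
E[X | bag 2] = (10+10+2+9)/4 = 31/4.
E[X | bag 3] = (9+2+7+9+7)/5 = 34/5.
E[X] = (1/3)·(32/5) + (1/3)·(31/4) + (1/3)·(34/5) = 419/60.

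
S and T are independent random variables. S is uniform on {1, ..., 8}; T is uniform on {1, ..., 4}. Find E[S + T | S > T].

P(S > T) = 11/16.
Summing (S+T)·P(x,y) over outcomes with S > T gives 87/16.
E[S + T | S > T] = (87/16) / (11/16) = 87/11.

87/11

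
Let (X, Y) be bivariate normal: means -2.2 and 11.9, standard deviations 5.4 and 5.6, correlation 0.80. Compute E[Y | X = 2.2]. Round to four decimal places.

15.5504

E[Y | X=x] = μ_Y + ρ(σ_Y/σ_X)(x − μ_X) for jointly normal variables.
E[Y | X=2.2] = 11.9 + (0.80)·(5.6/5.4)·(2.2 − (-2.2)) = 11.9 + (0.82963)·(4.4) = 15.5504.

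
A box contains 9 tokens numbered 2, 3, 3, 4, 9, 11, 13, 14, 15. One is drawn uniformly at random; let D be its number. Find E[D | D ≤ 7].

P(D ≤ 7) = 4/9.
Σ over the event: 2·1/9 + 3·2/9 + 4·1/9 = 4/3.
E[D | D ≤ 7] = (4/3) / (4/9) = 3.

3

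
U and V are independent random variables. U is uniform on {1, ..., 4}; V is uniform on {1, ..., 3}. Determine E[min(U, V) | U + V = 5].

5/3

Outcomes with U + V = 5: (2,3), (3,2), (4,1), each with probability 1/12.
E[min(U, V) | U + V = 5] = (2 + 2 + 1) / 3 = 5/3.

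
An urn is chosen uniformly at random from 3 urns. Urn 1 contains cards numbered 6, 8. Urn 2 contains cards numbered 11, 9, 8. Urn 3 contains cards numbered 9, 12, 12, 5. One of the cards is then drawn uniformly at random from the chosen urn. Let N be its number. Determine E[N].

155/18

E[N | urn 1] = (6+8)/2 = 7.
E[N | urn 2] = (11+9+8)/3 = 28/3.
E[N | urn 3] = (9+12+12+5)/4 = 19/2.
E[N] = (1/3)·(7) + (1/3)·(28/3) + (1/3)·(19/2) = 155/18.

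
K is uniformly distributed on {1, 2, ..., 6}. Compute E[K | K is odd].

Given K is odd, K is equally likely to be any of {1, 3, 5}.
E[K | K is odd] = (1 + 3 + 5) / 3 = 3.

3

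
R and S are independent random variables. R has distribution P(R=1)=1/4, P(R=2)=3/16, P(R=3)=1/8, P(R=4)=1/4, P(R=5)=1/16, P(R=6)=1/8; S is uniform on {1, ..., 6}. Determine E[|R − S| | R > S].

P(R > S) = 11/32.
Summing |R−S|·P(x,y) over outcomes with R > S gives 73/96.
E[|R − S| | R > S] = (73/96) / (11/32) = 73/33.

73/33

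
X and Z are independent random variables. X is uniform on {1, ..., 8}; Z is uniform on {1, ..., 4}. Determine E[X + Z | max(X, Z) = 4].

44/7

Outcomes with max(X, Z) = 4: (1,4), (2,4), (3,4), (4,1), (4,2), (4,3), (4,4), each with probability 1/32.
E[X + Z | max(X, Z) = 4] = (5 + 6 + 7 + 5 + 6 + 7 + 8) / 7 = 44/7.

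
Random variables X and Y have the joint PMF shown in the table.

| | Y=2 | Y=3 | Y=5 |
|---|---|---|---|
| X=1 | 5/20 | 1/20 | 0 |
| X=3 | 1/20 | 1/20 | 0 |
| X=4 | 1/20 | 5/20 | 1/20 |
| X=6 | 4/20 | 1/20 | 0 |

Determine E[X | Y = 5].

P(Y = 5) = 1/20.
Σ X·P over the event = 4·(1/20) = 1/5.
E[X | Y = 5] = (1/5) / (1/20) = 4.

4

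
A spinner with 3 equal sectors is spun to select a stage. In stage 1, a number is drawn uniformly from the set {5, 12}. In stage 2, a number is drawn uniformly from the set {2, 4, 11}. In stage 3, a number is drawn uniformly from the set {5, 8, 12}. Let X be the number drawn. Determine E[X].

E[X | stage 1] = (5+12)/2 = 17/2.
E[X | stage 2] = (2+4+11)/3 = 17/3.
E[X | stage 3] = (5+8+12)/3 = 25/3.
E[X] = (1/3)·(17/2) + (1/3)·(17/3) + (1/3)·(25/3) = 15/2.

15/2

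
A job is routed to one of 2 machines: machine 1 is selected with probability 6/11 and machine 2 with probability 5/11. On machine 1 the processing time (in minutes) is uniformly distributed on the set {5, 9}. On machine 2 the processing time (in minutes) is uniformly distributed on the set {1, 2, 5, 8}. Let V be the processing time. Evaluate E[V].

62/11

E[V | machine 1] = (5+9)/2 = 7.
E[V | machine 2] = (1+2+5+8)/4 = 4.
By the law of total expectation,
E[V] = (6/11)·(7) + (5/11)·(4) = 62/11.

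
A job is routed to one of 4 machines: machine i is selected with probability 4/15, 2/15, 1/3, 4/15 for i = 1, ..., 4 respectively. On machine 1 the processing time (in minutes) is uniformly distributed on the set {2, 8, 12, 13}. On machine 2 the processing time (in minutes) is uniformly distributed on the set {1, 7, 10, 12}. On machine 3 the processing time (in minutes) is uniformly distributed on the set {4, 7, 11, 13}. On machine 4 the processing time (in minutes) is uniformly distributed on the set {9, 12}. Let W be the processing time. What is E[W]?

181/20

E[W | machine 1] = (2+8+12+13)/4 = 35/4.
E[W | machine 2] = (1+7+10+12)/4 = 15/2.
E[W | machine 3] = (4+7+11+13)/4 = 35/4.
E[W | machine 4] = (9+12)/2 = 21/2.
E[W] = (4/15)·(35/4) + (2/15)·(15/2) + (1/3)·(35/4) + (4/15)·(21/2) = 181/20.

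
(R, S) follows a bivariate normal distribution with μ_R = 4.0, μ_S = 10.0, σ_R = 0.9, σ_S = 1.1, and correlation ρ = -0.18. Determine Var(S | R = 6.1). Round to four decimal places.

The conditional variance in a bivariate normal is σ_S²(1 − ρ²), independent of x.
Var(S | R=6.1) = (1.1)²·(1 − (-0.18)²) = 1.21·0.9676 = 1.1708.

1.1708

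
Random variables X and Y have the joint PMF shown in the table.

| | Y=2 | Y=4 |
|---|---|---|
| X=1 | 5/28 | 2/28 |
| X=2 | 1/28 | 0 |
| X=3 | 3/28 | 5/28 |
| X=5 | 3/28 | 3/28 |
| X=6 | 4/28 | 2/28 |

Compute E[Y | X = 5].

P(X = 5) = 3/14.
Σ Y·P over the event = 2·(3/28) + 4·(3/28) = 9/14.
E[Y | X = 5] = (9/14) / (3/14) = 3.

3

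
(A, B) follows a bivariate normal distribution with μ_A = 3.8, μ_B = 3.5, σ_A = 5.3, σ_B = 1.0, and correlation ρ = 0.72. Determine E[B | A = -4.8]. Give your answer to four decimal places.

2.3317

E[B | A=x] = μ_B + ρ(σ_B/σ_A)(x − μ_A) for jointly normal variables.
E[B | A=-4.8] = 3.5 + (0.72)·(1.0/5.3)·(-4.8 − (3.8)) = 3.5 + (0.13585)·(-8.6) = 2.3317.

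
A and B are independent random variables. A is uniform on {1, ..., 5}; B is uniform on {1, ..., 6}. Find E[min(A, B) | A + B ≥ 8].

P(A + B ≥ 8) = 1/3.
Summing min(A,B)·P(x,y) over outcomes with A + B ≥ 8 gives 37/30.
E[min(A, B) | A + B ≥ 8] = (37/30) / (1/3) = 37/10.

37/10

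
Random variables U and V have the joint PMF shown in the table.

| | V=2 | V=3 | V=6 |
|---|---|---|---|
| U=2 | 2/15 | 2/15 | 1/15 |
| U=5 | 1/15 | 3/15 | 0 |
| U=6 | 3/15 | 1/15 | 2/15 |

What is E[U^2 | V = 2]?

P(V = 2) = 2/5.
Summing U^2·P(U=x,V=y) over the conditioning event gives 47/5.
E[U^2 | V = 2] = (47/5) / (2/5) = 47/2.

47/2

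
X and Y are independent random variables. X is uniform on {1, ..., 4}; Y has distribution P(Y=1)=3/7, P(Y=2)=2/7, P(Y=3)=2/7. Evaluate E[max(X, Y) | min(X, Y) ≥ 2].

P(min(X, Y) ≥ 2) = 3/7.
Summing max(X,Y)·P(x,y) over outcomes with min(X, Y) ≥ 2 gives 19/14.
E[max(X, Y) | min(X, Y) ≥ 2] = (19/14) / (3/7) = 19/6.

19/6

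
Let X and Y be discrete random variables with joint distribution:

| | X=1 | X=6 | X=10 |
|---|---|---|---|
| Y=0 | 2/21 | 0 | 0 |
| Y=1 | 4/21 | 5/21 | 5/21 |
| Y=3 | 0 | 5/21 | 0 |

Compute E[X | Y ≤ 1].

43/8

P(Y ≤ 1) = 16/21.
Σ X·P over the event = 1·(2/21) + 1·(4/21) + 6·(5/21) + 10·(5/21) = 86/21.
E[X | Y ≤ 1] = (86/21) / (16/21) = 43/8.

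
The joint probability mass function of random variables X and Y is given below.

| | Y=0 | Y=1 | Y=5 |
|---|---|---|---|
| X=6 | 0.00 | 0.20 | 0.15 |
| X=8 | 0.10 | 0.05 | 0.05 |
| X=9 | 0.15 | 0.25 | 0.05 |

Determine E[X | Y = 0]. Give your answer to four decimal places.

8.6000

P(Y = 0) = 0.25.
Σ X·P over the event = 8·(0.10) + 9·(0.15) = 2.15.
E[X | Y = 0] = (2.15) / (0.25) = 8.6000.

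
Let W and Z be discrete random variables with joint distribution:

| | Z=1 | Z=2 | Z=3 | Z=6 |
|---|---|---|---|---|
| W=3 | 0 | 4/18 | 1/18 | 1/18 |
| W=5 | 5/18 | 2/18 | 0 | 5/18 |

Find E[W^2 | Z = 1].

25

P(Z = 1) = 5/18.
Summing W^2·P(W=x,Z=y) over the conditioning event gives 125/18.
E[W^2 | Z = 1] = (125/18) / (5/18) = 25.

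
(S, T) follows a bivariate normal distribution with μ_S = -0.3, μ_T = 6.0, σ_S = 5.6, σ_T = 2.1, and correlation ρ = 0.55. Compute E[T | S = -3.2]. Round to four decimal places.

The regression of T on S has slope ρ·σ_T/σ_S and passes through (μ_S, μ_T).
E[T | S=-3.2] = 6.0 + (0.55)·(2.1/5.6)·(-3.2 − (-0.3)) = 6.0 + (0.20625)·(-2.9) = 5.4019.

5.4019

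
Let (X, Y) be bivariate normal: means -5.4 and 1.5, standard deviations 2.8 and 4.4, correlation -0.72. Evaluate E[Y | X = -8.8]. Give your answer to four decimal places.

For a bivariate normal, E[Y | X=x] = μ_Y + ρ·(σ_Y/σ_X)·(x − μ_X).
E[Y | X=-8.8] = 1.5 + (-0.72)·(4.4/2.8)·(-8.8 − (-5.4)) = 1.5 + (-1.13143)·(-3.4) = 5.3469.

5.3469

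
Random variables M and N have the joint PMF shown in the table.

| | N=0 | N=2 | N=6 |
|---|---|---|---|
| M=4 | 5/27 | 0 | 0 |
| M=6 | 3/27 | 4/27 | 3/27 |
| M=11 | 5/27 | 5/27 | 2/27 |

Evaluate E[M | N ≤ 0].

93/13

P(N ≤ 0) = 13/27.
Σ M·P over the event = 4·(5/27) + 6·(3/27) + 11·(5/27) = 31/9.
E[M | N ≤ 0] = (31/9) / (13/27) = 93/13.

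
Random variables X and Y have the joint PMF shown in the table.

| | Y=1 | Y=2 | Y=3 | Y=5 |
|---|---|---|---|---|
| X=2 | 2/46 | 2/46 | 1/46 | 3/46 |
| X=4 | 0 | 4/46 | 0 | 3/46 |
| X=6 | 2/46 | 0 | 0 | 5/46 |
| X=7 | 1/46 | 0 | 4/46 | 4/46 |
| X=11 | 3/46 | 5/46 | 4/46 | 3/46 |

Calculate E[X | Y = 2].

75/11

P(Y = 2) = 11/46.
Σ X·P over the event = 2·(2/46) + 4·(4/46) + 11·(5/46) = 75/46.
E[X | Y = 2] = (75/46) / (11/46) = 75/11.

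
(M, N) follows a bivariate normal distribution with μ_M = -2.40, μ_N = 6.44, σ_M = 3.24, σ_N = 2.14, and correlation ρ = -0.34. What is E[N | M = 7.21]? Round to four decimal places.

4.2819

E[N | M=x] = μ_N + ρ(σ_N/σ_M)(x − μ_M) for jointly normal variables.
E[N | M=7.21] = 6.44 + (-0.34)·(2.14/3.24)·(7.21 − (-2.40)) = 6.44 + (-0.22457)·(9.61) = 4.2819.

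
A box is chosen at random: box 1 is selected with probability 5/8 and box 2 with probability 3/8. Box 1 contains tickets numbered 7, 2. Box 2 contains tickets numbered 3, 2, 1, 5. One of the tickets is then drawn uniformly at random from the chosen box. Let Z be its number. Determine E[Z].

E[Z | box 1] = (7+2)/2 = 9/2.
E[Z | box 2] = (3+2+1+5)/4 = 11/4.
By the law of total expectation,
E[Z] = (5/8)·(9/2) + (3/8)·(11/4) = 123/32.

123/32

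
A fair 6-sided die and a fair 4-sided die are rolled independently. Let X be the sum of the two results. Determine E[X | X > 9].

P(X > 9) = 1/24.
Σ over the event: 10·1/24 = 5/12.
E[X | X > 9] = (5/12) / (1/24) = 10.

10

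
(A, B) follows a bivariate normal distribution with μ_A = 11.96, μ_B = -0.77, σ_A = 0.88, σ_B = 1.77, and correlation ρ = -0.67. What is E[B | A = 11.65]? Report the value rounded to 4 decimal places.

-0.3522

The regression of B on A has slope ρ·σ_B/σ_A and passes through (μ_A, μ_B).
E[B | A=11.65] = -0.77 + (-0.67)·(1.77/0.88)·(11.65 − (11.96)) = -0.77 + (-1.3476)·(-0.31) = -0.3522.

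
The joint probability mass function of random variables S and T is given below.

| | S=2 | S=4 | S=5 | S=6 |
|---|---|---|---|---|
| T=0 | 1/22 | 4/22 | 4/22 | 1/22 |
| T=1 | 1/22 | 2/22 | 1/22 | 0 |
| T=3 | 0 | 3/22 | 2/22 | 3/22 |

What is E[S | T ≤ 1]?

P(T ≤ 1) = 7/11.
Σ S·P over the event = 2·(1/22) + 2·(1/22) + 4·(4/22) + 4·(2/22) + 5·(4/22) + 5·(1/22) + 6·(1/22) = 59/22.
E[S | T ≤ 1] = (59/22) / (7/11) = 59/14.

59/14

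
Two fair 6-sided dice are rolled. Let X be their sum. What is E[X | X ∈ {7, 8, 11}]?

P(X ∈ {7, 8, 11}) = 13/36.
Σ over the event: 7·1/6 + 8·5/36 + 11·1/18 = 26/9.
E[X | X ∈ {7, 8, 11}] = (26/9) / (13/36) = 8.

8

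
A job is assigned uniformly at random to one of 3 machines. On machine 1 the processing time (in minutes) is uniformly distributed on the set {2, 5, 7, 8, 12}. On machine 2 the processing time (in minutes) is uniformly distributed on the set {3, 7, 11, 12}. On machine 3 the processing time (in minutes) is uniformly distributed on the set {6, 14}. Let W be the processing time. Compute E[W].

167/20

E[W | machine 1] = (2+5+7+8+12)/5 = 34/5.
E[W | machine 2] = (3+7+11+12)/4 = 33/4.
E[W | machine 3] = (6+14)/2 = 10.
By the law of total expectation,
E[W] = (1/3)·(34/5) + (1/3)·(33/4) + (1/3)·(10) = 167/20.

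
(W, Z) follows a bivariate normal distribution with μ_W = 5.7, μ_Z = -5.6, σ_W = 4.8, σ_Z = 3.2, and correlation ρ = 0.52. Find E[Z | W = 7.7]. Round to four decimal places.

The regression of Z on W has slope ρ·σ_Z/σ_W and passes through (μ_W, μ_Z).
E[Z | W=7.7] = -5.6 + (0.52)·(3.2/4.8)·(7.7 − (5.7)) = -5.6 + (0.34667)·(2) = -4.9067.

-4.9067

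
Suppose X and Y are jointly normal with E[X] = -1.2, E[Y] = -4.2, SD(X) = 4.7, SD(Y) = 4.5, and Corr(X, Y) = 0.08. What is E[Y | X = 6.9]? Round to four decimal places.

-3.5796

The regression of Y on X has slope ρ·σ_Y/σ_X and passes through (μ_X, μ_Y).
E[Y | X=6.9] = -4.2 + (0.08)·(4.5/4.7)·(6.9 − (-1.2)) = -4.2 + (0.076596)·(8.1) = -3.5796.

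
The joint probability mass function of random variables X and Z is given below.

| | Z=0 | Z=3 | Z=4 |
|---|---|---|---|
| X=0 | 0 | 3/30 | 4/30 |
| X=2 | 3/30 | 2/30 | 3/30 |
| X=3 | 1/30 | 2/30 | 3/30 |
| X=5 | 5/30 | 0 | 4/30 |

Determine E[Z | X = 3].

P(X = 3) = 1/5.
Σ Z·P over the event = 0·(1/30) + 3·(2/30) + 4·(3/30) = 3/5.
E[Z | X = 3] = (3/5) / (1/5) = 3.

3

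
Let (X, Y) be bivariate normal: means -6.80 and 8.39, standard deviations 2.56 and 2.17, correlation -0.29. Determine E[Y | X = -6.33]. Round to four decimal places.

8.2745

For a bivariate normal, E[Y | X=x] = μ_Y + ρ·(σ_Y/σ_X)·(x − μ_X).
E[Y | X=-6.33] = 8.39 + (-0.29)·(2.17/2.56)·(-6.33 − (-6.80)) = 8.39 + (-0.24582)·(0.47) = 8.2745.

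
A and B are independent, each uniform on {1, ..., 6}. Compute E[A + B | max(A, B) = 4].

Outcomes with max(A, B) = 4: (1,4), (2,4), (3,4), (4,1), (4,2), (4,3), (4,4), each with probability 1/36.
E[A + B | max(A, B) = 4] = (5 + 6 + 7 + 5 + 6 + 7 + 8) / 7 = 44/7.

44/7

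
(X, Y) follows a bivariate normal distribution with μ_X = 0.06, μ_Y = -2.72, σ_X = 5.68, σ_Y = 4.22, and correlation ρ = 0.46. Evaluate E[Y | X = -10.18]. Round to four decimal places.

-6.2196

The regression of Y on X has slope ρ·σ_Y/σ_X and passes through (μ_X, μ_Y).
E[Y | X=-10.18] = -2.72 + (0.46)·(4.22/5.68)·(-10.18 − (0.06)) = -2.72 + (0.34176)·(-10.24) = -6.2196.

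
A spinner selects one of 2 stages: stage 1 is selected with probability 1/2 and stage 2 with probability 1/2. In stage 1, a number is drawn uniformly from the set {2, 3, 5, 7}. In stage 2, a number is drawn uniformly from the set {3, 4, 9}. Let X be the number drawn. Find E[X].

115/24

E[X | stage 1] = (2+3+5+7)/4 = 17/4.
E[X | stage 2] = (3+4+9)/3 = 16/3.
E[X] = (1/2)·(17/4) + (1/2)·(16/3) = 115/24.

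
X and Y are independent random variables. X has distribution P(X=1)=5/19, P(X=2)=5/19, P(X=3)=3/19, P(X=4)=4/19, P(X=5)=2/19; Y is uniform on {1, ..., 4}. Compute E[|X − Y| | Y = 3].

23/19

P(Y = 3) = 1/4.
Summing |X−Y|·P(x,y) over outcomes with Y = 3 gives 23/76.
E[|X − Y| | Y = 3] = (23/76) / (1/4) = 23/19.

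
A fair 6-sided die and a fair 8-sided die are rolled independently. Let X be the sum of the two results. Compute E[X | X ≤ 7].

16/3

P(X ≤ 7) = 7/16.
Σ over the event: 2·1/48 + 3·1/24 + 4·1/16 + 5·1/12 + 6·5/48 + 7·1/8 = 7/3.
E[X | X ≤ 7] = (7/3) / (7/16) = 16/3.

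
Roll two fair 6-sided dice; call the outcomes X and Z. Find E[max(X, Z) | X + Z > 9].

Outcomes with X + Z > 9: (4,6), (5,5), (5,6), (6,4), (6,5), (6,6), each with probability 1/36.
E[max(X, Z) | X + Z > 9] = (6 + 5 + 6 + 6 + 6 + 6) / 6 = 35/6.

35/6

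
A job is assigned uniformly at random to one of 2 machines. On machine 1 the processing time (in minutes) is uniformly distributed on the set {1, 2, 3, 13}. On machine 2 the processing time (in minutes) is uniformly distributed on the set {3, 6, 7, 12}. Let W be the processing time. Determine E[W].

E[W | machine 1] = (1+2+3+13)/4 = 19/4.
E[W | machine 2] = (3+6+7+12)/4 = 7.
By the law of total expectation,
E[W] = (1/2)·(19/4) + (1/2)·(7) = 47/8.

47/8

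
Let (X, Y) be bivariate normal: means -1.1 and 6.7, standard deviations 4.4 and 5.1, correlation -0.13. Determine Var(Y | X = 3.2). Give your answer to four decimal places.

Var(Y | X=x) = (1 − ρ²)·σ_Y².
Var(Y | X=3.2) = (5.1)²·(1 − (-0.13)²) = 26.01·0.9831 = 25.5704.

25.5704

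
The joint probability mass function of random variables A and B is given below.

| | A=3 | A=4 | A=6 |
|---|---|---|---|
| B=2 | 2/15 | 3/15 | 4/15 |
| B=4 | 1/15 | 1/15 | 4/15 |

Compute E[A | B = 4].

P(B = 4) = 2/5.
Σ A·P over the event = 3·(1/15) + 4·(1/15) + 6·(4/15) = 31/15.
E[A | B = 4] = (31/15) / (2/5) = 31/6.

31/6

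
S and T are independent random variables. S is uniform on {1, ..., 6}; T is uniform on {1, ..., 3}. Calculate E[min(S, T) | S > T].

P(S > T) = 2/3.
Summing min(S,T)·P(x,y) over outcomes with S > T gives 11/9.
E[min(S, T) | S > T] = (11/9) / (2/3) = 11/6.

11/6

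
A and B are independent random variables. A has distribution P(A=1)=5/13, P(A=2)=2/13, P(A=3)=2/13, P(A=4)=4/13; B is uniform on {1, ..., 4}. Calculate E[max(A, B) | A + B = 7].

4

P(A + B = 7) = 3/26.
Summing max(A,B)·P(x,y) over outcomes with A + B = 7 gives 6/13.
E[max(A, B) | A + B = 7] = (6/13) / (3/26) = 4.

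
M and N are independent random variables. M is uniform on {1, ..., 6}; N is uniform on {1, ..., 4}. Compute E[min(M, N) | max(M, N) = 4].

Outcomes with max(M, N) = 4: (1,4), (2,4), (3,4), (4,1), (4,2), (4,3), (4,4), each with probability 1/24.
E[min(M, N) | max(M, N) = 4] = (1 + 2 + 3 + 1 + 2 + 3 + 4) / 7 = 16/7.

16/7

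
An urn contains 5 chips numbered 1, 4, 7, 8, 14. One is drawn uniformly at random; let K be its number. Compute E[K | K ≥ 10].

14

P(K ≥ 10) = 1/5.
Σ over the event: 14·1/5 = 14/5.
E[K | K ≥ 10] = (14/5) / (1/5) = 14.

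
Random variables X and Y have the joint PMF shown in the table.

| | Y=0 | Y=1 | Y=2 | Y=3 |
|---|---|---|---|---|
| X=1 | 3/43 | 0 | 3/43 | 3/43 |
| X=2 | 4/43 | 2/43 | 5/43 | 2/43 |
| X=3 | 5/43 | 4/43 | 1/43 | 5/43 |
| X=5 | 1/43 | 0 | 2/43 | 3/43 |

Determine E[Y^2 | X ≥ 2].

64/17

P(X ≥ 2) = 34/43.
Summing Y^2·P(X=x,Y=y) over the conditioning event gives 128/43.
E[Y^2 | X ≥ 2] = (128/43) / (34/43) = 64/17.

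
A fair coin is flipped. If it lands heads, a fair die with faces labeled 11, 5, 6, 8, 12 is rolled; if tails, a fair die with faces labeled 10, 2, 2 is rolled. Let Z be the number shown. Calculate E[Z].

98/15

E[Z | heads] = (11+5+6+8+12)/5 = 42/5.
E[Z | tails] = (10+2+2)/3 = 14/3.
By the law of total expectation,
E[Z] = (1/2)·(42/5) + (1/2)·(14/3) = 98/15.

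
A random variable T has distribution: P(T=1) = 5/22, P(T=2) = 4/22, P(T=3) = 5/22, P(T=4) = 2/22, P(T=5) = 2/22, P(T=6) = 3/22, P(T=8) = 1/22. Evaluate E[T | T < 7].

P(T < 7) = 21/22.
Σ over the event: 1·5/22 + 2·2/11 + 3·5/22 + 4·1/11 + 5·1/11 + 6·3/22 = 32/11.
E[T | T < 7] = (32/11) / (21/22) = 64/21.

64/21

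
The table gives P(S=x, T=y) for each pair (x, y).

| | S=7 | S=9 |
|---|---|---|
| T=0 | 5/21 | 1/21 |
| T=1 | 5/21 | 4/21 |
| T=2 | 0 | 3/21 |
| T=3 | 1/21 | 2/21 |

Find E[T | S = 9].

P(S = 9) = 10/21.
Σ T·P over the event = 0·(1/21) + 1·(4/21) + 2·(3/21) + 3·(2/21) = 16/21.
E[T | S = 9] = (16/21) / (10/21) = 8/5.

8/5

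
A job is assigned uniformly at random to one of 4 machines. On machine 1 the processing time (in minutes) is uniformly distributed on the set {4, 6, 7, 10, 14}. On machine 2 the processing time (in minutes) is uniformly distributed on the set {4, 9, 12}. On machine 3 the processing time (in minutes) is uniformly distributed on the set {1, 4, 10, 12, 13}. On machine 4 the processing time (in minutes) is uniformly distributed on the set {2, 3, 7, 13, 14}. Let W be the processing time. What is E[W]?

97/12

E[W | machine 1] = (4+6+7+10+14)/5 = 41/5.
E[W | machine 2] = (4+9+12)/3 = 25/3.
E[W | machine 3] = (1+4+10+12+13)/5 = 8.
E[W | machine 4] = (2+3+7+13+14)/5 = 39/5.
E[W] = (1/4)·(41/5) + (1/4)·(25/3) + (1/4)·(8) + (1/4)·(39/5) = 97/12.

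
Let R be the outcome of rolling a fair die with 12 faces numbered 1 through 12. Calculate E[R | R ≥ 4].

Given R ≥ 4, R is equally likely to be any of {4, 5, 6, 7, 8, 9, 10, 11, 12}.
E[R | R ≥ 4] = (4 + 5 + 6 + 7 + 8 + 9 + 10 + 11 + 12) / 9 = 8.

8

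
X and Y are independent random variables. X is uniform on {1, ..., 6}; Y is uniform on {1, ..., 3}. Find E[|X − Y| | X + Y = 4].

P(X + Y = 4) = 1/6.
Summing |X−Y|·P(x,y) over outcomes with X + Y = 4 gives 2/9.
E[|X − Y| | X + Y = 4] = (2/9) / (1/6) = 4/3.

4/3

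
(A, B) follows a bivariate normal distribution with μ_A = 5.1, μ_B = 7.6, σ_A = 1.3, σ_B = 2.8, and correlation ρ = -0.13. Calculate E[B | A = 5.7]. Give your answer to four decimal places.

For a bivariate normal, E[B | A=x] = μ_B + ρ·(σ_B/σ_A)·(x − μ_A).
E[B | A=5.7] = 7.6 + (-0.13)·(2.8/1.3)·(5.7 − (5.1)) = 7.6 + (-0.28)·(0.6) = 7.4320.

7.4320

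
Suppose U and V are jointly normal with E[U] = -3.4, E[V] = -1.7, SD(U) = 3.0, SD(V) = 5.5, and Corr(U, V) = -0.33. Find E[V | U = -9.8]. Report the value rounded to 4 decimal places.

2.1720

For a bivariate normal, E[V | U=x] = μ_V + ρ·(σ_V/σ_U)·(x − μ_U).
E[V | U=-9.8] = -1.7 + (-0.33)·(5.5/3.0)·(-9.8 − (-3.4)) = -1.7 + (-0.605)·(-6.4) = 2.1720.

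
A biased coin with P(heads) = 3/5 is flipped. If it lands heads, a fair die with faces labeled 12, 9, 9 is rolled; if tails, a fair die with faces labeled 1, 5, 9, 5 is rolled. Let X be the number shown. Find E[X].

8

E[X | heads] = (12+9+9)/3 = 10.
E[X | tails] = (1+5+9+5)/4 = 5.
E[X] = (3/5)·(10) + (2/5)·(5) = 8.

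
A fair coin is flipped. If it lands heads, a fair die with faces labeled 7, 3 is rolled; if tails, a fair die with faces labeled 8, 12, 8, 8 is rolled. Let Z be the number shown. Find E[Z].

7

E[Z | heads] = (7+3)/2 = 5.
E[Z | tails] = (8+12+8+8)/4 = 9.
By the law of total expectation,
E[Z] = (1/2)·(5) + (1/2)·(9) = 7.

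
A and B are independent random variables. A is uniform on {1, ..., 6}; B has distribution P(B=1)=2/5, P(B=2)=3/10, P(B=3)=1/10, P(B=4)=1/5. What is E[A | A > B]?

57/13

P(A > B) = 13/20.
Summing A·P(x,y) over outcomes with A > B gives 57/20.
E[A | A > B] = (57/20) / (13/20) = 57/13.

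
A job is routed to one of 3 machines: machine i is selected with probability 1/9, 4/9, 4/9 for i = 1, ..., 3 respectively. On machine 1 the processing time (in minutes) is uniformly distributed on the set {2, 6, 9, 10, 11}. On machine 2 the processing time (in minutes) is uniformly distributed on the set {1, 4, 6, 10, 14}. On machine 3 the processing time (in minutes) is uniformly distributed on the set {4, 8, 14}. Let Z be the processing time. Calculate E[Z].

1054/135

E[Z | machine 1] = (2+6+9+10+11)/5 = 38/5.
E[Z | machine 2] = (1+4+6+10+14)/5 = 7.
E[Z | machine 3] = (4+8+14)/3 = 26/3.
E[Z] = (1/9)·(38/5) + (4/9)·(7) + (4/9)·(26/3) = 1054/135.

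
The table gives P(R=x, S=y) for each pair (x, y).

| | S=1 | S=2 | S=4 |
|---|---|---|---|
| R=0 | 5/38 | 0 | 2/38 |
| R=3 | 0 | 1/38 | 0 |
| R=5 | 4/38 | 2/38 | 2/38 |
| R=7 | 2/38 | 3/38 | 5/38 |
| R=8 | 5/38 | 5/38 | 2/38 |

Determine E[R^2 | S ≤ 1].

P(S ≤ 1) = 8/19.
Σ R^2·P over the event = 0·(5/38) + 25·(4/38) + 49·(2/38) + 64·(5/38) = 259/19.
E[R^2 | S ≤ 1] = (259/19) / (8/19) = 259/8.

259/8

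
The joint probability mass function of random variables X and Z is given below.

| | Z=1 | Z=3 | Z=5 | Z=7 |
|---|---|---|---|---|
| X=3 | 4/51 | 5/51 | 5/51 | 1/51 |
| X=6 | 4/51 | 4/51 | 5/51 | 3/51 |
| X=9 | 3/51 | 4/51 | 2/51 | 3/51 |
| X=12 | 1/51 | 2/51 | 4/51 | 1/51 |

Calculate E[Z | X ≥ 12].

P(X ≥ 12) = 8/51.
Σ Z·P over the event = 1·(1/51) + 3·(2/51) + 5·(4/51) + 7·(1/51) = 2/3.
E[Z | X ≥ 12] = (2/3) / (8/51) = 17/4.

17/4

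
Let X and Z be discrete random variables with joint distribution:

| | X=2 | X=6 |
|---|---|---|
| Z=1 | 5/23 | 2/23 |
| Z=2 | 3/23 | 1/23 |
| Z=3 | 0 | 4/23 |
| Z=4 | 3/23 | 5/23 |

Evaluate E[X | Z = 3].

6

P(Z = 3) = 4/23.
Σ X·P over the event = 6·(4/23) = 24/23.
E[X | Z = 3] = (24/23) / (4/23) = 6.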